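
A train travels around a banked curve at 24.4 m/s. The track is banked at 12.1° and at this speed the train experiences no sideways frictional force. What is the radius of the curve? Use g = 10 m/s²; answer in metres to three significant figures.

278 m

Frictionless banking: tanθ = v²/(rg), so r = v²/(g tanθ).
r = (24.4)²/(10.0 × tan 12.1°) = 595.4/(10.0 × 0.2144) = 595.4/2.144 = 277.7 m.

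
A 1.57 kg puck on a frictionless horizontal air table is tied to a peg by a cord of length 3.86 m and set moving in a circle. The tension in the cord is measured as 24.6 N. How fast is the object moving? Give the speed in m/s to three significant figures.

7.78 m/s

T = m v²/r ⇒ v = √(T r / m) = √(24.6 × 3.86 / 1.57) = √60.48 = 7.777 m/s.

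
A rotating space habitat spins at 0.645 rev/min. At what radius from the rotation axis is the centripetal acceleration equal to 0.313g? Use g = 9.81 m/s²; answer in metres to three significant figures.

ω = 0.645 rev/min × 2π/60 = 0.06754 rad/s.
a_c = ω²r = 0.313g ⇒ r = 0.313 × 9.81 / (0.06754)² = 3.071/0.004562 = 673.0 m.

673 m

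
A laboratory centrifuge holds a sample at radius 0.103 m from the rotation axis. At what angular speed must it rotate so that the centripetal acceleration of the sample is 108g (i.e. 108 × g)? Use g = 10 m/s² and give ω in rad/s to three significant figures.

102 rad/s

Centripetal acceleration a_c = ω²r. Setting ω²r = 108g:
ω = √(108g / r) = √(108 × 10.0 / 0.103) = √10490 = 102.4 rad/s.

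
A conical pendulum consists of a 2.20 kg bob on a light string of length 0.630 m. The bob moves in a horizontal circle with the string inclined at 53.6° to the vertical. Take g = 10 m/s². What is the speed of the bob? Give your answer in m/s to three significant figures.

The radius of the circle is r = L sinθ = 0.630 × sin 53.6° = 0.5071 m.
Horizontally T sinθ = mv²/r and vertically T cosθ = mg, so tanθ = v²/(rg).
v = √(r g tanθ) = √(0.5071 × 10.0 × 1.356) = √6.878 = 2.623 m/s.

2.62 m/s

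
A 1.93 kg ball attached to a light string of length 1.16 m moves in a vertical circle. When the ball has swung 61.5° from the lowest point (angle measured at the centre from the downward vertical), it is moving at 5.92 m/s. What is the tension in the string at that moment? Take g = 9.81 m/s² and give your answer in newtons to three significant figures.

67.3 N

Take the radial direction toward the centre of the circle as positive. The component of the weight along the string toward the centre is −mg cos φ (φ measured from the bottom), so Newton's second law along the string gives T − mg cos φ = m v²/r.
cos 61.5° = 0.4772, so T = m(v²/r + g cos φ) = 1.93 × ((5.92)²/1.16 + 9.81 × 0.4772) = 1.93 × (30.21 + (4.681)) = 1.93 × 34.89 = 67.34 N.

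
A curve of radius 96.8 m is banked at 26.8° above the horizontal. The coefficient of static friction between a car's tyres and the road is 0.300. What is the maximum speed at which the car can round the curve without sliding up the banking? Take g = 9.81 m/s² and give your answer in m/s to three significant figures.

At the maximum speed, friction acts down the slope at its limiting value f = μN. Radially (horizontal, toward centre): N sinθ + μN cosθ = mv²/r. Vertically: N cosθ − μN sinθ = mg.
Dividing: v² = r g (sinθ + μcosθ)/(cosθ − μsinθ).
sinθ + μcosθ = 0.4509 + 0.300×0.8926 = 0.7187; cosθ − μsinθ = 0.8926 − 0.300×0.4509 = 0.7573.
v² = 96.8 × 9.81 × 0.7187/0.7573 = 901.1 m²/s², so v = 30.02 m/s.

30.0 m/s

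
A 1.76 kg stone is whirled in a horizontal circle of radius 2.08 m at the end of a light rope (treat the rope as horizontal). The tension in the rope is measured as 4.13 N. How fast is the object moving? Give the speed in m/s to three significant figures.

2.21 m/s

T = m v²/r ⇒ v = √(T r / m) = √(4.13 × 2.08 / 1.76) = √4.881 = 2.209 m/s.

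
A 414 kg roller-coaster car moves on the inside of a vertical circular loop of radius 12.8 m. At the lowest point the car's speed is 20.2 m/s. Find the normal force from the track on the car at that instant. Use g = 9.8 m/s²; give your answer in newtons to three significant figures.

17300 N

At the lowest point, N points up (toward the centre) and the weight mg points down (away from the centre), so the net inward force is N − mg = mv²/r.
N = m(v²/r + g) = 414 × ((20.2)²/12.8 + 9.8) = 414 × (31.88 + 9.8) = 414 × 41.68 = 17250 N.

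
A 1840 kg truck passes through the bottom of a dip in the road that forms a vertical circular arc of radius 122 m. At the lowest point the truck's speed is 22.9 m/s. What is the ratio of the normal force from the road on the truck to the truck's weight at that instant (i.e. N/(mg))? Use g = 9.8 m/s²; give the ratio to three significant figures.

At the bottom, N − mg = mv²/r, so N = m(v²/r + g) and N/(mg) = v²/(rg) + 1 = (22.9)²/(122 × 9.8) + 1 = 0.4386 + 1 = 1.439.

1.44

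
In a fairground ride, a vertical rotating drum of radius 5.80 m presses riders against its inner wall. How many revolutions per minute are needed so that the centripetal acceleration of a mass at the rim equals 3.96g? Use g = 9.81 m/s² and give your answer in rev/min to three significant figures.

24.7 rev/min

Require ω²r = 3.96g, so ω = √(3.96 × 9.81/5.80) = 2.588 rad/s.
In rev/min: ω × 60/(2π) = 2.588 × 60/(2π) = 24.71 rev/min.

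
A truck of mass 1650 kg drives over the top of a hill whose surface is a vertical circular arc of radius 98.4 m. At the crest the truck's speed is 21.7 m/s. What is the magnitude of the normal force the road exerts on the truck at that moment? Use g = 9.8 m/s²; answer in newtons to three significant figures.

At the crest the centripetal acceleration points downward (toward the centre of the arc), so mg − N = mv²/r.
N = m(g − v²/r) = 1650 × (9.8 − (21.7)²/98.4) = 1650 × (9.8 − 4.785) = 1650 × 5.015 = 8274 N.

8270 N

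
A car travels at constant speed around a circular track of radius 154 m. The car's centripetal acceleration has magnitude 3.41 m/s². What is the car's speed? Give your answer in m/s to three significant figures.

a_c = v²/r ⇒ v = √(a_c · r) = √(3.41 × 154) = √525.1 = 22.92 m/s.

22.9 m/s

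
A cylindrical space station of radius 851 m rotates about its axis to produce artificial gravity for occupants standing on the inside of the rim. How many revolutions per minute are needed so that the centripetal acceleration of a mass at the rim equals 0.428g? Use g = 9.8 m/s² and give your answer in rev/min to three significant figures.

0.670 rev/min

Require ω²r = 0.428g, so ω = √(0.428 × 9.8/851) = 0.07021 rad/s.
In rev/min: ω × 60/(2π) = 0.07021 × 60/(2π) = 0.6704 rev/min.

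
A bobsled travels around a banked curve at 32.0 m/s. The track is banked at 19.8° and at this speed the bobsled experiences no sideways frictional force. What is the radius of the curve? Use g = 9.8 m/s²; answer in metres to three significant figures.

Frictionless banking: tanθ = v²/(rg), so r = v²/(g tanθ).
r = (32.0)²/(9.8 × tan 19.8°) = 1024/(9.8 × 0.3600) = 1024/3.528 = 290.2 m.

290 m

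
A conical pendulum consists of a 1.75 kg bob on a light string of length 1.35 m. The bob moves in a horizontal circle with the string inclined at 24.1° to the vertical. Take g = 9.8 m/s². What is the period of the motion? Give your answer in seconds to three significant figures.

2.23 s

r = L sinθ = 0.5512 m. From T sinθ = mω²r and T cosθ = mg: tanθ = ω²r/g, so ω² = g tanθ / r = g/(L cosθ).
ω = √(g/(L cosθ)) = √(9.8/(1.35 × 0.9128)) = √7.952 = 2.820 rad/s.
Period = 2π/ω = 2.228 s.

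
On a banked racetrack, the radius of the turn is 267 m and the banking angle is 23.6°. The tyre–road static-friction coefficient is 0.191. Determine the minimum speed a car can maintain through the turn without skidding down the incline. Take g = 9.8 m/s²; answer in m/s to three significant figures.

24.4 m/s

At the minimum speed, friction acts up the slope at its limiting value f = μN. Radially (horizontal, toward centre): N sinθ − μN cosθ = mv²/r. Vertically: N cosθ + μN sinθ = mg.
Dividing: v² = r g (sinθ − μcosθ)/(cosθ + μsinθ).
sinθ − μcosθ = 0.4003 − 0.191×0.9164 = 0.2253; cosθ + μsinθ = 0.9164 + 0.191×0.4003 = 0.9928.
v² = 267 × 9.8 × 0.2253/0.9928 = 593.8 m²/s², so v = 24.37 m/s.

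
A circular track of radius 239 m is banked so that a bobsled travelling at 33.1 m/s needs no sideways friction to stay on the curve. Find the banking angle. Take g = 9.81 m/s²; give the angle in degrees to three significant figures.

For a frictionless banked turn: horizontally N sinθ = mv²/r and vertically N cosθ = mg.
Dividing: tanθ = v²/(r g) = (33.1)²/(239 × 9.81) = 1096/2345 = 0.4673.
θ = arctan(0.4673) = 25.05°.

25.0°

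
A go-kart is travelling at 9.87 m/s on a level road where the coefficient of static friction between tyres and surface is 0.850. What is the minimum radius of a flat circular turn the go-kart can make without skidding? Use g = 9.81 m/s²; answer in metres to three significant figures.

At the limit, μ_s m g = m v²/r, so r_min = v²/(μ_s g) = (9.87)²/(0.850 × 9.81) = 97.42/8.338 = 11.68 m.

11.7 m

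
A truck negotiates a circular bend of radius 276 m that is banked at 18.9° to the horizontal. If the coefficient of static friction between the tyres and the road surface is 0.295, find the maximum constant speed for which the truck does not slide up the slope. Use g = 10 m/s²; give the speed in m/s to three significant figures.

At the maximum speed, friction acts down the slope at its limiting value f = μN. Radially (horizontal, toward centre): N sinθ + μN cosθ = mv²/r. Vertically: N cosθ − μN sinθ = mg.
Dividing: v² = r g (sinθ + μcosθ)/(cosθ − μsinθ).
sinθ + μcosθ = 0.3239 + 0.295×0.9461 = 0.6030; cosθ − μsinθ = 0.9461 − 0.295×0.3239 = 0.8505.
v² = 276 × 10.0 × 0.6030/0.8505 = 1957 m²/s², so v = 44.24 m/s.

44.2 m/s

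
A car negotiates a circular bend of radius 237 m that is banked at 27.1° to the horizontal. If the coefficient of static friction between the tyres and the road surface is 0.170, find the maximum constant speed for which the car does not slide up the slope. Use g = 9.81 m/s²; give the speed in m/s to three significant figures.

At the maximum speed, friction acts down the slope at its limiting value f = μN. Radially (horizontal, toward centre): N sinθ + μN cosθ = mv²/r. Vertically: N cosθ − μN sinθ = mg.
Dividing: v² = r g (sinθ + μcosθ)/(cosθ − μsinθ).
sinθ + μcosθ = 0.4555 + 0.170×0.8902 = 0.6069; cosθ − μsinθ = 0.8902 − 0.170×0.4555 = 0.8128.
v² = 237 × 9.81 × 0.6069/0.8128 = 1736 m²/s², so v = 41.67 m/s.

41.7 m/s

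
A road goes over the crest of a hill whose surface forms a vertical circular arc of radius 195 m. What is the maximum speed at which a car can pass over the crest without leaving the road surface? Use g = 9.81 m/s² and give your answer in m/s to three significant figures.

At the crest the centre of the circle is below the car, so the net downward (centripetal) force is mg − N = mv²/r.
The car leaves the road when N → 0, giving v_max = √(g r) = √(9.81 × 195) = 43.74 m/s.

43.7 m/s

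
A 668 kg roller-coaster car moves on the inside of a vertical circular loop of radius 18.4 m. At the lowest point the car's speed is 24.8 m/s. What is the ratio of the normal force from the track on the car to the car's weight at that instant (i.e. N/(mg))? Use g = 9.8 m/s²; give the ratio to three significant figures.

4.41

At the bottom, N − mg = mv²/r, so N = m(v²/r + g) and N/(mg) = v²/(rg) + 1 = (24.8)²/(18.4 × 9.8) + 1 = 3.411 + 1 = 4.411.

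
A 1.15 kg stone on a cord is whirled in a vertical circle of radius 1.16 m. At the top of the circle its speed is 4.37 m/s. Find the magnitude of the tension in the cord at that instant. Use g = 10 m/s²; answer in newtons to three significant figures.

7.43 N

At the top, both T and the weight mg point inward (toward the centre), so T + mg = mv²/r.
T = m(v²/r − g) = 1.15 × ((4.37)²/1.16 − 10.0) = 1.15 × (16.46 − 10.0) = 1.15 × 6.463 = 7.432 N.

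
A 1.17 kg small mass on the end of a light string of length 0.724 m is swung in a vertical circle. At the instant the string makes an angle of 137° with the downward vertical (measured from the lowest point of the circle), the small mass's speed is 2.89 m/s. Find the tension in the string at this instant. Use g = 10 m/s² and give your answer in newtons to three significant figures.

Take the radial direction toward the centre of the circle as positive. The component of the weight along the string toward the centre is −mg cos φ (φ measured from the bottom), so Newton's second law along the string gives T − mg cos φ = m v²/r.
cos 137° = -0.7314, so T = m(v²/r + g cos φ) = 1.17 × ((2.89)²/0.724 + 10.0 × -0.7314) = 1.17 × (11.54 + (-7.314)) = 1.17 × 4.223 = 4.940 N.

4.94 N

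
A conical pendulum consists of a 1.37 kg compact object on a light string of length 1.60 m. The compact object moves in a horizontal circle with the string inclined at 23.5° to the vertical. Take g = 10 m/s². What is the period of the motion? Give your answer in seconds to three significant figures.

r = L sinθ = 0.6380 m. From T sinθ = mω²r and T cosθ = mg: tanθ = ω²r/g, so ω² = g tanθ / r = g/(L cosθ).
ω = √(g/(L cosθ)) = √(10.0/(1.60 × 0.9171)) = √6.815 = 2.611 rad/s.
Period = 2π/ω = 2.407 s.

2.41 s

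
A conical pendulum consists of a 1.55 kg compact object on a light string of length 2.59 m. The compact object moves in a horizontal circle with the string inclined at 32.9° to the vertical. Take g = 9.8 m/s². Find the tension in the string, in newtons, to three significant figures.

Vertically the bob has no acceleration, so T cosθ = mg.
T = mg/cosθ = 1.55 × 9.8 / cos 32.9° = 15.19/0.8396 = 18.09 N.

18.1 N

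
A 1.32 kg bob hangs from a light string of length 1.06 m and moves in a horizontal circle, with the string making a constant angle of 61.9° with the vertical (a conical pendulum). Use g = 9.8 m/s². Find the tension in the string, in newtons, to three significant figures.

27.5 N

Vertically the bob has no acceleration, so T cosθ = mg.
T = mg/cosθ = 1.32 × 9.8 / cos 61.9° = 12.94/0.4710 = 27.46 N.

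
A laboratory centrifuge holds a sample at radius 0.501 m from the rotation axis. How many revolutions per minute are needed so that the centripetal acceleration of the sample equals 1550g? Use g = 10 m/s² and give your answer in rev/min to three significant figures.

Require ω²r = 1550g, so ω = √(1550 × 10.0/0.501) = 175.9 rad/s.
In rev/min: ω × 60/(2π) = 175.9 × 60/(2π) = 1680 rev/min.

1680 rev/min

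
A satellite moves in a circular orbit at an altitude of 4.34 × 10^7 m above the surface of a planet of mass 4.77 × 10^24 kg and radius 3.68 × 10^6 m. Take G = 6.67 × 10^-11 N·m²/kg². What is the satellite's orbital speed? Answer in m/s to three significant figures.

2600 m/s

Orbital radius r = R + h = 3.68 × 10^6 + 4.34 × 10^7 = 4.708 × 10^7 m.
Gravity supplies the centripetal force: G M m / r² = m v² / r, so v = √(GM/r).
v = √(6.67 × 10^-11 × 4.77 × 10^24 / 4.708 × 10^7) = √(6.758 × 10^6) = 2600 m/s.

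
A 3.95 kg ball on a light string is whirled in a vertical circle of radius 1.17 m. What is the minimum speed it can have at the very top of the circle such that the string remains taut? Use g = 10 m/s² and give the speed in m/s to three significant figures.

3.42 m/s

At the highest point the centre is directly below, so both the weight and T act inward: T + mg = mv²/r.
At minimum speed T → 0, so mg = mv_min²/r ⇒ v_min = √(g r) = √(10.0 × 1.17) = 3.421 m/s.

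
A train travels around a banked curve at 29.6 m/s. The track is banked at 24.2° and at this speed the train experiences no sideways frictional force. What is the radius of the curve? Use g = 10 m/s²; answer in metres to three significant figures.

Frictionless banking: tanθ = v²/(rg), so r = v²/(g tanθ).
r = (29.6)²/(10.0 × tan 24.2°) = 876.2/(10.0 × 0.4494) = 876.2/4.494 = 195.0 m.

195 m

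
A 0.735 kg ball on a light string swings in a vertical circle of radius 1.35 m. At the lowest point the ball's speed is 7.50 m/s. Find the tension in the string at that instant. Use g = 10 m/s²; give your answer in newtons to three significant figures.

38.0 N

At the lowest point, T points up (toward the centre) and the weight mg points down (away from the centre), so the net inward force is T − mg = mv²/r.
T = m(v²/r + g) = 0.735 × ((7.50)²/1.35 + 10.0) = 0.735 × (41.67 + 10.0) = 0.735 × 51.67 = 37.97 N.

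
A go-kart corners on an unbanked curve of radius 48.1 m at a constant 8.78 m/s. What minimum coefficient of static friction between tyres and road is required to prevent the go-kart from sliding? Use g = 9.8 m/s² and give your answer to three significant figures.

0.164

Friction provides the centripetal force: μ_s m g = m v²/r, so μ_s = v²/(g r) = (8.780)²/(9.8 × 48.1) = 77.09/471.4 = 0.1635.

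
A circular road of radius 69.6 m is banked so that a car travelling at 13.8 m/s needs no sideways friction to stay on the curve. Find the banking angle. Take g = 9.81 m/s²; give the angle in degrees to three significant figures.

15.6°

For a frictionless banked turn: horizontally N sinθ = mv²/r and vertically N cosθ = mg.
Dividing: tanθ = v²/(r g) = (13.8)²/(69.6 × 9.81) = 190.4/682.8 = 0.2789.
θ = arctan(0.2789) = 15.58°.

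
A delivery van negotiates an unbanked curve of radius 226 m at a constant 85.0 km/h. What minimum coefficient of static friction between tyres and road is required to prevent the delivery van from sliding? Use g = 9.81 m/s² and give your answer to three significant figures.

v = 85.0/3.6 = 23.61 m/s.
Friction provides the centripetal force: μ_s m g = m v²/r, so μ_s = v²/(g r) = (23.61)²/(9.81 × 226) = 557.5/2217 = 0.2515.

0.251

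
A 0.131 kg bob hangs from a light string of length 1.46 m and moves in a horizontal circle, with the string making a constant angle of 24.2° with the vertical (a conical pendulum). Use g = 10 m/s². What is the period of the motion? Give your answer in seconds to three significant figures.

2.29 s

r = L sinθ = 0.5985 m. From T sinθ = mω²r and T cosθ = mg: tanθ = ω²r/g, so ω² = g tanθ / r = g/(L cosθ).
ω = √(g/(L cosθ)) = √(10.0/(1.46 × 0.9121)) = √7.509 = 2.740 rad/s.
Period = 2π/ω = 2.293 s.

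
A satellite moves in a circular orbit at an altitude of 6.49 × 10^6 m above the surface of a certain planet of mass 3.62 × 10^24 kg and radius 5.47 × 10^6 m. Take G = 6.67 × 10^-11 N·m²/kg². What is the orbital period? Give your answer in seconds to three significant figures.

16700 s

r = R + h = 5.47 × 10^6 + 6.49 × 10^6 = 1.196 × 10^7 m. Gravity provides the centripetal force: G M m / r² = m v² / r ⇒ v = √(GM/r) = 4493 m/s.
T = 2πr/v = 2π × 1.196 × 10^7 / 4493 = 16720 s.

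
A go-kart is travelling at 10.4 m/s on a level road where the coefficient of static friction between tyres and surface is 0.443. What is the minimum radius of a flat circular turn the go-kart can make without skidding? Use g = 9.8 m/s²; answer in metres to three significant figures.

At the limit, μ_s m g = m v²/r, so r_min = v²/(μ_s g) = (10.4)²/(0.443 × 9.8) = 108.2/4.341 = 24.91 m.

24.9 m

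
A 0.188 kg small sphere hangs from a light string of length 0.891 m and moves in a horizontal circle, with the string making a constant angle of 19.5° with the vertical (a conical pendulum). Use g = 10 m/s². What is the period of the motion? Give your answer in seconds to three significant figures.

r = L sinθ = 0.2974 m. From T sinθ = mω²r and T cosθ = mg: tanθ = ω²r/g, so ω² = g tanθ / r = g/(L cosθ).
ω = √(g/(L cosθ)) = √(10.0/(0.891 × 0.9426)) = √11.91 = 3.451 rad/s.
Period = 2π/ω = 1.821 s.

1.82 s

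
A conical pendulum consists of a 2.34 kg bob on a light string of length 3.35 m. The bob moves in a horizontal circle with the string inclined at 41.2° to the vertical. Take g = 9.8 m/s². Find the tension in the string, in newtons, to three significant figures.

Vertically the bob has no acceleration, so T cosθ = mg.
T = mg/cosθ = 2.34 × 9.8 / cos 41.2° = 22.93/0.7524 = 30.48 N.

30.5 N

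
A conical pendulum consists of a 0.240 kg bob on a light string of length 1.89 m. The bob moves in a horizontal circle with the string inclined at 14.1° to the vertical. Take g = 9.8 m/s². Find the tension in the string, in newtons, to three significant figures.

Vertically the bob has no acceleration, so T cosθ = mg.
T = mg/cosθ = 0.240 × 9.8 / cos 14.1° = 2.352/0.9699 = 2.425 N.

2.43 N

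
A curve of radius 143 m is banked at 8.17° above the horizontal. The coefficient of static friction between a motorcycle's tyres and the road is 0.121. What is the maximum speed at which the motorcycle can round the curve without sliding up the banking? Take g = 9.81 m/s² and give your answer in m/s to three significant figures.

At the maximum speed, friction acts down the slope at its limiting value f = μN. Radially (horizontal, toward centre): N sinθ + μN cosθ = mv²/r. Vertically: N cosθ − μN sinθ = mg.
Dividing: v² = r g (sinθ + μcosθ)/(cosθ − μsinθ).
sinθ + μcosθ = 0.1421 + 0.121×0.9899 = 0.2619; cosθ − μsinθ = 0.9899 − 0.121×0.1421 = 0.9727.
v² = 143 × 9.81 × 0.2619/0.9727 = 377.7 m²/s², so v = 19.43 m/s.

19.4 m/s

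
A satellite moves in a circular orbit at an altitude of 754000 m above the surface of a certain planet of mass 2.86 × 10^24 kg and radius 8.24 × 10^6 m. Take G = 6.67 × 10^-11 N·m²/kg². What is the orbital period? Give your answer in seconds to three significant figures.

12300 s

r = R + h = 8.24 × 10^6 + 754000 = 8.994 × 10^6 m. Gravity provides the centripetal force: G M m / r² = m v² / r ⇒ v = √(GM/r) = 4605 m/s.
T = 2πr/v = 2π × 8.994 × 10^6 / 4605 = 12270 s.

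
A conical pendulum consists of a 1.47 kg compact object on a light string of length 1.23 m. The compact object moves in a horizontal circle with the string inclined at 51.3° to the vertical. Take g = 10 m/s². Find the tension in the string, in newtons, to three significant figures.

Vertically the bob has no acceleration, so T cosθ = mg.
T = mg/cosθ = 1.47 × 10.0 / cos 51.3° = 14.70/0.6252 = 23.51 N.

23.5 N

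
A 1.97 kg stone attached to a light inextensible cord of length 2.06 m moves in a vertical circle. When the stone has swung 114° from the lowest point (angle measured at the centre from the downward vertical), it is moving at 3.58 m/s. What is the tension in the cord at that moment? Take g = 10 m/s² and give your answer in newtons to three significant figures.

4.24 N

Take the radial direction toward the centre of the circle as positive. The component of the weight along the string toward the centre is −mg cos φ (φ measured from the bottom), so Newton's second law along the string gives T − mg cos φ = m v²/r.
cos 114° = -0.4067, so T = m(v²/r + g cos φ) = 1.97 × ((3.58)²/2.06 + 10.0 × -0.4067) = 1.97 × (6.222 + (-4.067)) = 1.97 × 2.154 = 4.244 N.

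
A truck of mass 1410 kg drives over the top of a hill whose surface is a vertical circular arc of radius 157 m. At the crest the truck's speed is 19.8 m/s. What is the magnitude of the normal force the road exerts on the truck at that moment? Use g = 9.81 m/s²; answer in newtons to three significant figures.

10300 N

At the crest the centripetal acceleration points downward (toward the centre of the arc), so mg − N = mv²/r.
N = m(g − v²/r) = 1410 × (9.81 − (19.8)²/157) = 1410 × (9.81 − 2.497) = 1410 × 7.313 = 10310 N.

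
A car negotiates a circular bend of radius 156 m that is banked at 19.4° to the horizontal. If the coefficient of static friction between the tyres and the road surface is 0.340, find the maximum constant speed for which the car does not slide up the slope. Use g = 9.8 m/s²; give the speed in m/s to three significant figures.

At the maximum speed, friction acts down the slope at its limiting value f = μN. Radially (horizontal, toward centre): N sinθ + μN cosθ = mv²/r. Vertically: N cosθ − μN sinθ = mg.
Dividing: v² = r g (sinθ + μcosθ)/(cosθ − μsinθ).
sinθ + μcosθ = 0.3322 + 0.340×0.9432 = 0.6529; cosθ − μsinθ = 0.9432 − 0.340×0.3322 = 0.8303.
v² = 156 × 9.8 × 0.6529/0.8303 = 1202 m²/s², so v = 34.67 m/s.

34.7 m/s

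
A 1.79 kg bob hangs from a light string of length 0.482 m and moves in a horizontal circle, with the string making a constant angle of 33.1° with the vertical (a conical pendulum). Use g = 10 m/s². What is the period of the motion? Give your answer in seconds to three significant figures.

r = L sinθ = 0.2632 m. From T sinθ = mω²r and T cosθ = mg: tanθ = ω²r/g, so ω² = g tanθ / r = g/(L cosθ).
ω = √(g/(L cosθ)) = √(10.0/(0.482 × 0.8377)) = √24.77 = 4.977 rad/s.
Period = 2π/ω = 1.263 s.

1.26 s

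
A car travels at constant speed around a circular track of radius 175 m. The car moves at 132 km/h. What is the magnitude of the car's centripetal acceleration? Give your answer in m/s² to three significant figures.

v = 132 km/h = 132/3.6 = 36.67 m/s.
a_c = v²/r = (36.67)²/175 = 1344/175 = 7.683 m/s².

7.68 m/s²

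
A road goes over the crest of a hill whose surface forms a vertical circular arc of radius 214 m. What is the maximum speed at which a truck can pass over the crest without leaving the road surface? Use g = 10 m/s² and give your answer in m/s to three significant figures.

46.3 m/s

At the crest the centre of the circle is below the truck, so the net downward (centripetal) force is mg − N = mv²/r.
The truck leaves the road when N → 0, giving v_max = √(g r) = √(10.0 × 214) = 46.26 m/s.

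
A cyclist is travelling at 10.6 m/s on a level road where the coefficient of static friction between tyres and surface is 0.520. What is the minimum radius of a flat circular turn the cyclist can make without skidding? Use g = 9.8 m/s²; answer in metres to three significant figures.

At the limit, μ_s m g = m v²/r, so r_min = v²/(μ_s g) = (10.6)²/(0.520 × 9.8) = 112.4/5.096 = 22.05 m.

22.0 m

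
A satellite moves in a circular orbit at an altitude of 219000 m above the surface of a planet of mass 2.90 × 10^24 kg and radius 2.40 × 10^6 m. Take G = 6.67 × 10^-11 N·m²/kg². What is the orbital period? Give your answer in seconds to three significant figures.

r = R + h = 2.40 × 10^6 + 219000 = 2.619 × 10^6 m. Gravity provides the centripetal force: G M m / r² = m v² / r ⇒ v = √(GM/r) = 8594 m/s.
T = 2πr/v = 2π × 2.619 × 10^6 / 8594 = 1915 s.

1910 s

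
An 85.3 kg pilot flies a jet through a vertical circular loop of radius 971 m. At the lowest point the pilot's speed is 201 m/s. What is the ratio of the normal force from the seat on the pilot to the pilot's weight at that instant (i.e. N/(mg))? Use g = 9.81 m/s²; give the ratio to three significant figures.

At the bottom, N − mg = mv²/r, so N = m(v²/r + g) and N/(mg) = v²/(rg) + 1 = (201)²/(971 × 9.81) + 1 = 4.241 + 1 = 5.241.

5.24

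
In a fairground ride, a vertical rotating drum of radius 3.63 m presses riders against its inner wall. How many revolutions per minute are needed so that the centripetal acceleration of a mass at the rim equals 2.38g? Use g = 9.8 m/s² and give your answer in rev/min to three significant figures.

24.2 rev/min

Require ω²r = 2.38g, so ω = √(2.38 × 9.8/3.63) = 2.535 rad/s.
In rev/min: ω × 60/(2π) = 2.535 × 60/(2π) = 24.21 rev/min.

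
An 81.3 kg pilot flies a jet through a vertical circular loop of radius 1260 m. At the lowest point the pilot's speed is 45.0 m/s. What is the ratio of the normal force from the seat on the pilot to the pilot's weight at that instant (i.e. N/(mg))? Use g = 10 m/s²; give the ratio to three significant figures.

At the bottom, N − mg = mv²/r, so N = m(v²/r + g) and N/(mg) = v²/(rg) + 1 = (45.0)²/(1260 × 10.0) + 1 = 0.1607 + 1 = 1.161.

1.16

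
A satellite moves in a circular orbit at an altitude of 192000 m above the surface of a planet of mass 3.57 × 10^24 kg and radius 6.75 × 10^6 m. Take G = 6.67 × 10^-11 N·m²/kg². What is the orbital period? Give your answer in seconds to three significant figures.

r = R + h = 6.75 × 10^6 + 192000 = 6.942 × 10^6 m. Gravity provides the centripetal force: G M m / r² = m v² / r ⇒ v = √(GM/r) = 5857 m/s.
T = 2πr/v = 2π × 6.942 × 10^6 / 5857 = 7447 s.

7450 s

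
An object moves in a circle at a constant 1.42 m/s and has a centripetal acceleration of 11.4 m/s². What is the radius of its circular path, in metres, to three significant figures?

0.177 m

a_c = v²/r ⇒ r = v²/a_c = (1.42)²/11.4 = 2.016/11.4 = 0.1769 m.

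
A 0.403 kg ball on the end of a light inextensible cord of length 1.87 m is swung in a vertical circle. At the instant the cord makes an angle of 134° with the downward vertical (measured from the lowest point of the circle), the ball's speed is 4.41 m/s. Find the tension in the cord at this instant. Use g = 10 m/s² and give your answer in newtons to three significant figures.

1.39 N

Take the radial direction toward the centre of the circle as positive. The component of the weight along the string toward the centre is −mg cos φ (φ measured from the bottom), so Newton's second law along the string gives T − mg cos φ = m v²/r.
cos 134° = -0.6947, so T = m(v²/r + g cos φ) = 0.403 × ((4.41)²/1.87 + 10.0 × -0.6947) = 0.403 × (10.40 + (-6.947)) = 0.403 × 3.453 = 1.392 N.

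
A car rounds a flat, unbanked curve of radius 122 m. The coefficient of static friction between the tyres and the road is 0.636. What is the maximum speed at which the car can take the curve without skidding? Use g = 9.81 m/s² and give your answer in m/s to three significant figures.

27.6 m/s

On a flat curve, static friction is the only horizontal force, so it must supply the full centripetal force: μ_s m g = m v²/r.
Mass cancels: v_max = √(μ_s g r) = √(0.636 × 9.81 × 122) = √761.2 = 27.59 m/s.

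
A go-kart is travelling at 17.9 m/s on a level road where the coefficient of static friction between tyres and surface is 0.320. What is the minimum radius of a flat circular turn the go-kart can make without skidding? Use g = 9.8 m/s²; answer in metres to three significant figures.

102 m

At the limit, μ_s m g = m v²/r, so r_min = v²/(μ_s g) = (17.9)²/(0.320 × 9.8) = 320.4/3.136 = 102.2 m.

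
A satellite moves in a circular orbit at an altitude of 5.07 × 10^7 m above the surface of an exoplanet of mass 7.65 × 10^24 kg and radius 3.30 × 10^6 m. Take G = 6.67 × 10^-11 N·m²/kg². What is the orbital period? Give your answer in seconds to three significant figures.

110000 s

r = R + h = 3.30 × 10^6 + 5.07 × 10^7 = 5.400 × 10^7 m. Gravity provides the centripetal force: G M m / r² = m v² / r ⇒ v = √(GM/r) = 3074 m/s.
T = 2πr/v = 2π × 5.400 × 10^7 / 3074 = 110400 s.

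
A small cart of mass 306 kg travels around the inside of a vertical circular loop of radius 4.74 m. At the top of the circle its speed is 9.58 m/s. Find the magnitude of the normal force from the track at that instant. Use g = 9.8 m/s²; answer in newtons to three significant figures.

At the top, both N and the weight mg point inward (toward the centre), so N + mg = mv²/r.
N = m(v²/r − g) = 306 × ((9.58)²/4.74 − 9.8) = 306 × (19.36 − 9.8) = 306 × 9.562 = 2926 N.

2930 N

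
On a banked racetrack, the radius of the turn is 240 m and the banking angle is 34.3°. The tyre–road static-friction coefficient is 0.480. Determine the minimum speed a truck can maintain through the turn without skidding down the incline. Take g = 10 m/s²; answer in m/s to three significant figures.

At the minimum speed, friction acts up the slope at its limiting value f = μN. Radially (horizontal, toward centre): N sinθ − μN cosθ = mv²/r. Vertically: N cosθ + μN sinθ = mg.
Dividing: v² = r g (sinθ − μcosθ)/(cosθ + μsinθ).
sinθ − μcosθ = 0.5635 − 0.480×0.8261 = 0.1670; cosθ + μsinθ = 0.8261 + 0.480×0.5635 = 1.097.
v² = 240 × 10.0 × 0.1670/1.097 = 365.5 m²/s², so v = 19.12 m/s.

19.1 m/s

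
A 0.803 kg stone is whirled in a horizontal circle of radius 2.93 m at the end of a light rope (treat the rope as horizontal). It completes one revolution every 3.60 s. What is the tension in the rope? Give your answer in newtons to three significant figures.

7.17 N

v = 2πr/T = 2π × 2.93/3.60 = 5.114 m/s.
The tension is the only horizontal force, so it supplies the full centripetal force: T = m v²/r = 0.803 × (5.114)²/2.93 = 0.803 × 26.15/2.93 = 7.167 N.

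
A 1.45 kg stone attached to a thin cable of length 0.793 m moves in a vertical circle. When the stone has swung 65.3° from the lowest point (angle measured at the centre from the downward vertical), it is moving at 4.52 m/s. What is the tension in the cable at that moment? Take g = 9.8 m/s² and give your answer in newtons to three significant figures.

Take the radial direction toward the centre of the circle as positive. The component of the weight along the string toward the centre is −mg cos φ (φ measured from the bottom), so Newton's second law along the string gives T − mg cos φ = m v²/r.
cos 65.3° = 0.4179, so T = m(v²/r + g cos φ) = 1.45 × ((4.52)²/0.793 + 9.8 × 0.4179) = 1.45 × (25.76 + (4.095)) = 1.45 × 29.86 = 43.29 N.

43.3 N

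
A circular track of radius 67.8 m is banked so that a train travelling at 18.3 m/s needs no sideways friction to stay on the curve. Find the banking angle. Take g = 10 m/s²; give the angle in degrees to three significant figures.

26.3°

With no friction, the horizontal component of the normal force provides the centripetal force: N sinθ = mv²/r, while N cosθ = mg vertically.
Dividing: tanθ = v²/(r g) = (18.3)²/(67.8 × 10.0) = 334.9/678.0 = 0.4939.
θ = arctan(0.4939) = 26.29°.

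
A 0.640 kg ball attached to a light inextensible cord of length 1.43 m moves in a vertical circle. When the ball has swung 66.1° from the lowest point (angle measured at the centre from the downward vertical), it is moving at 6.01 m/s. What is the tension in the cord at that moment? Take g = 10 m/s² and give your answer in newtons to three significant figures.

18.8 N

Take the radial direction toward the centre of the circle as positive. The component of the weight along the string toward the centre is −mg cos φ (φ measured from the bottom), so Newton's second law along the string gives T − mg cos φ = m v²/r.
cos 66.1° = 0.4051, so T = m(v²/r + g cos φ) = 0.640 × ((6.01)²/1.43 + 10.0 × 0.4051) = 0.640 × (25.26 + (4.051)) = 0.640 × 29.31 = 18.76 N.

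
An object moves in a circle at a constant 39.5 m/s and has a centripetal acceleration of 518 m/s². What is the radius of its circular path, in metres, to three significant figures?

3.01 m

a_c = v²/r ⇒ r = v²/a_c = (39.5)²/518 = 1560/518 = 3.012 m.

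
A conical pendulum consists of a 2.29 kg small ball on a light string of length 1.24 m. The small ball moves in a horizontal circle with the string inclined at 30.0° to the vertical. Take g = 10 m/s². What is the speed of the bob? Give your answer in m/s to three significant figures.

The radius of the circle is r = L sinθ = 1.24 × sin 30.0° = 0.6200 m.
Horizontally T sinθ = mv²/r and vertically T cosθ = mg, so tanθ = v²/(rg).
v = √(r g tanθ) = √(0.6200 × 10.0 × 0.5774) = √3.580 = 1.892 m/s.

1.89 m/s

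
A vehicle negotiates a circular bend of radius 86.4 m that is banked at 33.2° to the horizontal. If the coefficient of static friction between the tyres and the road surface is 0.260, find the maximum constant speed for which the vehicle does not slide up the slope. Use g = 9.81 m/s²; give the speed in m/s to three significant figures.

30.6 m/s

At the maximum speed, friction acts down the slope at its limiting value f = μN. Radially (horizontal, toward centre): N sinθ + μN cosθ = mv²/r. Vertically: N cosθ − μN sinθ = mg.
Dividing: v² = r g (sinθ + μcosθ)/(cosθ − μsinθ).
sinθ + μcosθ = 0.5476 + 0.260×0.8368 = 0.7651; cosθ − μsinθ = 0.8368 − 0.260×0.5476 = 0.6944.
v² = 86.4 × 9.81 × 0.7651/0.6944 = 933.9 m²/s², so v = 30.56 m/s.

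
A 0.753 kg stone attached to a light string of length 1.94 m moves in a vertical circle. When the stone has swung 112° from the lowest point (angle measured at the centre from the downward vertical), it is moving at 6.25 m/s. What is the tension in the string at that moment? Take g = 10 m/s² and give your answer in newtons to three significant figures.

12.3 N

Take the radial direction toward the centre of the circle as positive. The component of the weight along the string toward the centre is −mg cos φ (φ measured from the bottom), so Newton's second law along the string gives T − mg cos φ = m v²/r.
cos 112° = -0.3746, so T = m(v²/r + g cos φ) = 0.753 × ((6.25)²/1.94 + 10.0 × -0.3746) = 0.753 × (20.14 + (-3.746)) = 0.753 × 16.39 = 12.34 N.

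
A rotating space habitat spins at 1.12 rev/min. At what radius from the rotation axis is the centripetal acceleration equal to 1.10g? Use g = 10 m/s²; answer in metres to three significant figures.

ω = 1.12 rev/min × 2π/60 = 0.1173 rad/s.
a_c = ω²r = 1.10g ⇒ r = 1.10 × 10.0 / (0.1173)² = 11.00/0.01376 = 799.6 m.

800 m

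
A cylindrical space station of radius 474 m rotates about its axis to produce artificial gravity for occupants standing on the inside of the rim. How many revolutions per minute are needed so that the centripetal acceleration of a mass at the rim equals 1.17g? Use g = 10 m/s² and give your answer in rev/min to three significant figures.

1.50 rev/min

Require ω²r = 1.17g, so ω = √(1.17 × 10.0/474) = 0.1571 rad/s.
In rev/min: ω × 60/(2π) = 0.1571 × 60/(2π) = 1.500 rev/min.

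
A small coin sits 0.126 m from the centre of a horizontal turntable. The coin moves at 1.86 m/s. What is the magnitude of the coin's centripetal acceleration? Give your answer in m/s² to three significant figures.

27.5 m/s²

a_c = v²/r = (1.860)²/0.126 = 3.460/0.126 = 27.46 m/s².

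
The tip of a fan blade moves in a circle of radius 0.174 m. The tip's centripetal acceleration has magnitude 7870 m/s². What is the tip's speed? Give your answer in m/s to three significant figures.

a_c = v²/r ⇒ v = √(a_c · r) = √(7870 × 0.174) = √1369 = 37.01 m/s.

37.0 m/s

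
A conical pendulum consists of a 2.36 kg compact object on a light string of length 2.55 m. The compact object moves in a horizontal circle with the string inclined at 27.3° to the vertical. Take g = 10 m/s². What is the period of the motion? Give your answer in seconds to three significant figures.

2.99 s

r = L sinθ = 1.170 m. From T sinθ = mω²r and T cosθ = mg: tanθ = ω²r/g, so ω² = g tanθ / r = g/(L cosθ).
ω = √(g/(L cosθ)) = √(10.0/(2.55 × 0.8886)) = √4.413 = 2.101 rad/s.
Period = 2π/ω = 2.991 s.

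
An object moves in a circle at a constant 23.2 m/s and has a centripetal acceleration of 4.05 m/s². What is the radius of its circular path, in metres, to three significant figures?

a_c = v²/r ⇒ r = v²/a_c = (23.2)²/4.05 = 538.2/4.05 = 132.9 m.

133 m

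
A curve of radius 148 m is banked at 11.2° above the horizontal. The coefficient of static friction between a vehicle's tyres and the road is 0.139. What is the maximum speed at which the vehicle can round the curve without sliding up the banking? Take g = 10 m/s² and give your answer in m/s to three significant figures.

22.6 m/s

At the maximum speed, friction acts down the slope at its limiting value f = μN. Radially (horizontal, toward centre): N sinθ + μN cosθ = mv²/r. Vertically: N cosθ − μN sinθ = mg.
Dividing: v² = r g (sinθ + μcosθ)/(cosθ − μsinθ).
sinθ + μcosθ = 0.1942 + 0.139×0.9810 = 0.3306; cosθ − μsinθ = 0.9810 − 0.139×0.1942 = 0.9540.
v² = 148 × 10.0 × 0.3306/0.9540 = 512.9 m²/s², so v = 22.65 m/s.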